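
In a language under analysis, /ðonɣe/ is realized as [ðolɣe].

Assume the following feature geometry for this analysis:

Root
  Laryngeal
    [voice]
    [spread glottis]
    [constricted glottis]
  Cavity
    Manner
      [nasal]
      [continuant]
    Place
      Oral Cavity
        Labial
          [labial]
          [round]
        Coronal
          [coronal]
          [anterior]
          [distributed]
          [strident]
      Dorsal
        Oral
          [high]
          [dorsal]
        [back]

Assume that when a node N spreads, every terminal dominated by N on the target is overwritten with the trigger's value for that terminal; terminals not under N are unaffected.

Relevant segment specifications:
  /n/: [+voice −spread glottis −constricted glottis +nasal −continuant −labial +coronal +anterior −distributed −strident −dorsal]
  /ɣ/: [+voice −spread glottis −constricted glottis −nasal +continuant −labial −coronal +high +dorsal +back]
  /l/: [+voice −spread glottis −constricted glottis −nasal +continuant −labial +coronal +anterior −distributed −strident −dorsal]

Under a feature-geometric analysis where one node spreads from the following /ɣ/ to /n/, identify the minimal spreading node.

Manner

The alternation /n/ → [l] changes [nasal], [continuant] and nothing else.
Tracing each changed feature up the tree, the paths first meet at Manner; any lower node misses at least one of them.
If Manner spreads, every terminal under it takes /ɣ/'s value, producing [l] as observed.
Since [dorsal], [coronal] are preserved even though /ɣ/ disagrees there, no node above Manner spread.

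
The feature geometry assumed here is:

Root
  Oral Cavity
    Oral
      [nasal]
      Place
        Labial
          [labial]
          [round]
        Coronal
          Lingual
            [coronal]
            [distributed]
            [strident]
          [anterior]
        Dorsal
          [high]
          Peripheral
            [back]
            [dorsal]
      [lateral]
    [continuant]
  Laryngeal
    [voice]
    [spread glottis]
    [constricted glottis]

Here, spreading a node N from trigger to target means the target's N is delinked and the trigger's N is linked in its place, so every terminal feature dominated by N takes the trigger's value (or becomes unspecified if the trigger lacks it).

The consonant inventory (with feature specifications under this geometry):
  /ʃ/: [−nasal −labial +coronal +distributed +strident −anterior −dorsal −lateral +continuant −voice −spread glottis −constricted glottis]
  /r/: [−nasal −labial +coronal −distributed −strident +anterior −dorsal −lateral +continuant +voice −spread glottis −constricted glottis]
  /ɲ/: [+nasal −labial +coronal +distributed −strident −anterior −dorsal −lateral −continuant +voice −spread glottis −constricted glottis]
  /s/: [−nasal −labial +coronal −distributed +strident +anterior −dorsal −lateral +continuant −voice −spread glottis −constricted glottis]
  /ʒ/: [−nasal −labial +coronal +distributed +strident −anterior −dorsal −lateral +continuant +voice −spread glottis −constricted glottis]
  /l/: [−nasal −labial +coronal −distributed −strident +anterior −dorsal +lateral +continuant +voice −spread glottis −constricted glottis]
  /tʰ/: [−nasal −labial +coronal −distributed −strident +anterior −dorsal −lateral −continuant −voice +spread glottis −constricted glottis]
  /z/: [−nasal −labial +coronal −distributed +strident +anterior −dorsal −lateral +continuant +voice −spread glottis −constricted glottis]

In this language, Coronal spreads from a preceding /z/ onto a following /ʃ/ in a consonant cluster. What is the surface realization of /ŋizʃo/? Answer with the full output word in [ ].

Terminals under Coronal in this geometry: [coronal], [distributed], [strident], [anterior].
The target acquires /z/'s values for everything under Coronal — [+coronal], [−distributed], [+strident], [+anterior] — while keeping its own [nasal], [labial], [dorsal], ….
The resulting bundle matches /s/ in the inventory; substituting it for /ʃ/ gives [ŋizso].

[ŋizso]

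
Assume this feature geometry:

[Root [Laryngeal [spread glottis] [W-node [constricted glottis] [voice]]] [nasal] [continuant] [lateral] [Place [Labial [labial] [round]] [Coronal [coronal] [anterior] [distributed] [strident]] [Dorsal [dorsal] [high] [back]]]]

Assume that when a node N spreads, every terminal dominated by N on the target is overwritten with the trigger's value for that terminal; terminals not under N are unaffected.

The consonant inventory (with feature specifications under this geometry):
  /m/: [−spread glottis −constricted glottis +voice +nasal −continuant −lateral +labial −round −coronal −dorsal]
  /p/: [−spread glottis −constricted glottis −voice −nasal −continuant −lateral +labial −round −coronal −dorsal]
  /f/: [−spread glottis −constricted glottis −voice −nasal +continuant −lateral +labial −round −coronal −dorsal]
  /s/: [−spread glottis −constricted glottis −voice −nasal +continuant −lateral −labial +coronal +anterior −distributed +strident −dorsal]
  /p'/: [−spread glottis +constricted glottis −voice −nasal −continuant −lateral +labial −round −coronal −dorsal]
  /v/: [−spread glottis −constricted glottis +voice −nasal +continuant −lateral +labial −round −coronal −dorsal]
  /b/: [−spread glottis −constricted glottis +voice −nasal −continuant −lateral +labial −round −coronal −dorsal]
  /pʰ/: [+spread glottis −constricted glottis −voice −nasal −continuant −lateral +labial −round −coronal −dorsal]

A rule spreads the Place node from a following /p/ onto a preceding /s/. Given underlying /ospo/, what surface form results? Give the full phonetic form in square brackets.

The Place node dominates the terminals [labial], [round], [coronal], [anterior], [distributed], [strident], [dorsal], [high], [back].
Spreading Place from /p/ onto /s/ replaces those values with /p/'s: [+labial], [−round], [−coronal], [−dorsal]. Features outside Place ([spread glottis], [constricted glottis], [voice], …) stay as in /s/.
The resulting bundle matches /f/ in the inventory; substituting it for /s/ gives [ofpo].

[ofpo]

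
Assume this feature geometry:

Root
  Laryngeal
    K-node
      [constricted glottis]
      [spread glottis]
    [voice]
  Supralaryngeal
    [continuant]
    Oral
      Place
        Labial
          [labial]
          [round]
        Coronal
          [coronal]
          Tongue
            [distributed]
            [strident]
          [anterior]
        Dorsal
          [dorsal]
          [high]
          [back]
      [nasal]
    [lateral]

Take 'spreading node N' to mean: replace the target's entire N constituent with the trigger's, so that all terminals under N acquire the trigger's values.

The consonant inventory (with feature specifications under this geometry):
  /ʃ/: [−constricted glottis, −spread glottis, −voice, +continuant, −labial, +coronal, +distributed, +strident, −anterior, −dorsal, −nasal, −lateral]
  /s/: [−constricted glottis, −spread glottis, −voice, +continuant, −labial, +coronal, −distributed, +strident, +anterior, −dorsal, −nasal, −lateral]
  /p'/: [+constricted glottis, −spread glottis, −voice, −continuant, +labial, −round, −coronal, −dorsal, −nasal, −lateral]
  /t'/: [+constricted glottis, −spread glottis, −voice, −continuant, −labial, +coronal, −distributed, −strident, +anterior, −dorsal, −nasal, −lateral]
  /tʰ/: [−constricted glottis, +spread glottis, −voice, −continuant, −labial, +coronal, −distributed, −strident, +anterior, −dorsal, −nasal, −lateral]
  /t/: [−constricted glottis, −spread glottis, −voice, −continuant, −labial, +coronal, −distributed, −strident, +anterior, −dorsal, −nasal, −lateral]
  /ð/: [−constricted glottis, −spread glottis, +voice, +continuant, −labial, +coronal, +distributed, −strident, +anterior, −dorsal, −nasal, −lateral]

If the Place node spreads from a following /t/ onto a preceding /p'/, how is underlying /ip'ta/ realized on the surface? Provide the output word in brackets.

The Place node dominates the terminals [labial], [round], [coronal], [distributed], [strident], [anterior], [dorsal], [high], [back].
Spreading Place from /t/ onto /p'/ replaces those values with /t/'s: [−labial], [+coronal], [−distributed], [−strident], [+anterior], [−dorsal]. Features outside Place ([constricted glottis], [spread glottis], [voice], …) stay as in /p'/.
The resulting bundle matches /t'/ in the inventory; substituting it for /p'/ gives [it'ta].

[it'ta]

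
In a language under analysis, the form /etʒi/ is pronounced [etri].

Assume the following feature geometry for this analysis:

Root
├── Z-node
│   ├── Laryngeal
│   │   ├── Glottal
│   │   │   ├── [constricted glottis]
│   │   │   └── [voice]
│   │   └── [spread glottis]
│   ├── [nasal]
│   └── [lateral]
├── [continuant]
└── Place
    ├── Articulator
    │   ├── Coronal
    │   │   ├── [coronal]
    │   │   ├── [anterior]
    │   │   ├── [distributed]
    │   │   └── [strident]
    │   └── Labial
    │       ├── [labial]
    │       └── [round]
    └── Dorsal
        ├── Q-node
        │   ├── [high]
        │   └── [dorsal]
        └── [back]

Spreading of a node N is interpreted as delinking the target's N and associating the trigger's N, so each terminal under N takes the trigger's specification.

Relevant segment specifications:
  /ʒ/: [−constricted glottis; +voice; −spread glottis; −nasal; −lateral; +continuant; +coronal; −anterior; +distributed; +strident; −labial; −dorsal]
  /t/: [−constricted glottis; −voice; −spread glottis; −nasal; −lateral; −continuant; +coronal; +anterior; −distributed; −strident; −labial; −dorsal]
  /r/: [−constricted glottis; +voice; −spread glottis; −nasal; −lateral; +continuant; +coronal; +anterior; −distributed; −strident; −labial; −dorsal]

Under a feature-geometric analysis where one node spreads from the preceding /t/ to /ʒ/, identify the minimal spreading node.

Coronal

Comparing /ʒ/ with its surface form [r], the features that change are [anterior], [distributed], [strident].
Tracing each changed feature up the tree, the paths first meet at Coronal; any lower node misses at least one of them.
Delinking /ʒ/'s Coronal and associating /t/'s Coronal gives precisely the feature bundle of [r].
Features on which the two segments disagree outside Coronal, such as [continuant], [voice], are unchanged — nothing dominating them spread, and Coronal is the minimal sufficient constituent.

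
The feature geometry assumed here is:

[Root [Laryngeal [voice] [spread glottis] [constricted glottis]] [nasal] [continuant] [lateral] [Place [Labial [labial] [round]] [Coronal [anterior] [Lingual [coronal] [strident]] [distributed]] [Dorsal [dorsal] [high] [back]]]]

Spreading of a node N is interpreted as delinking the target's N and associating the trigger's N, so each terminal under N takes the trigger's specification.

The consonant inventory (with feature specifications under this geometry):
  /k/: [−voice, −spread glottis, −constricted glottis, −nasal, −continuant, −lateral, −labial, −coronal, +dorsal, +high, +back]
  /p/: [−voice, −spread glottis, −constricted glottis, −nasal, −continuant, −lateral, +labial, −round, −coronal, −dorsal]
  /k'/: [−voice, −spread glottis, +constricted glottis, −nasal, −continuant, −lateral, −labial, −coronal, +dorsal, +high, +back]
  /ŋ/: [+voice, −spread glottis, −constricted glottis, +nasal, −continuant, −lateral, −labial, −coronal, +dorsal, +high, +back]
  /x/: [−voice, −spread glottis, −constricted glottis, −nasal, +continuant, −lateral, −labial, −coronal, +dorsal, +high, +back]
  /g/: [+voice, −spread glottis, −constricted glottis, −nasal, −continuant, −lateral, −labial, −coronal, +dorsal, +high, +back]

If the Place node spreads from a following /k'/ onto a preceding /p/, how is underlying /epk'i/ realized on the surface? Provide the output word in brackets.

[ekk'i]

The Place node dominates the terminals [labial], [round], [anterior], [coronal], [strident], [distributed], [dorsal], [high], [back].
After delinking /p/'s Place and linking /k'/'s, the affected terminals become [−labial], [−coronal], [+dorsal], [+high], [+back]; [voice], [spread glottis], [constricted glottis], … (outside Place) are retained from /p/.
The resulting bundle matches /k/ in the inventory; substituting it for /p/ gives [ekk'i].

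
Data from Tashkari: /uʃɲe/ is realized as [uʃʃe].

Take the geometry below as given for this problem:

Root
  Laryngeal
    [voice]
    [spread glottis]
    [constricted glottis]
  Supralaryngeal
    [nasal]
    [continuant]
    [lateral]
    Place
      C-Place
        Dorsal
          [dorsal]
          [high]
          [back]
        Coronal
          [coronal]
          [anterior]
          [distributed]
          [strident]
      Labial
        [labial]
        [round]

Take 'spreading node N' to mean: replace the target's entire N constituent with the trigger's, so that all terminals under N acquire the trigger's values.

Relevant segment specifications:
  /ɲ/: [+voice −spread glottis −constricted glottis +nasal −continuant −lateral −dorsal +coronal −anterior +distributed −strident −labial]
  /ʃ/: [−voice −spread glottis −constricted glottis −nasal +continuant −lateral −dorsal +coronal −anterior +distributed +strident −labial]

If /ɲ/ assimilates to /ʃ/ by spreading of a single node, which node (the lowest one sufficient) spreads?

The alternation /ɲ/ → [ʃ] changes [voice], [nasal], [continuant], [strident] and nothing else.
The smallest constituent containing every changed terminal is Root — each of its daughters lacks at least one of the affected features.
Spreading Root from /ʃ/ overwrites each of those terminals with /ʃ/'s values, yielding exactly [ʃ].

Root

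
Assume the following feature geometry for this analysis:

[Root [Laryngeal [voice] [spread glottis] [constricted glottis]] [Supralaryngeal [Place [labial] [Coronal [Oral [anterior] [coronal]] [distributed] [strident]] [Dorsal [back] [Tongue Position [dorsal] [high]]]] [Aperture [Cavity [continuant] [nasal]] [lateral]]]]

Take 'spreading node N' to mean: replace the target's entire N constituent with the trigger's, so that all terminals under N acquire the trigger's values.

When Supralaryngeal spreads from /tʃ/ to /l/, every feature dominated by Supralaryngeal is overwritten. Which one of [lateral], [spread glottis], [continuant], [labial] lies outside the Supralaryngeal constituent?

[spread glottis]

Supralaryngeal dominates exactly [labial], [anterior], [coronal], [distributed], [strident], [back], [dorsal], [high], [continuant], [nasal], [lateral].
[continuant], [lateral], [labial] all lie under Supralaryngeal, so they are overwritten when Supralaryngeal spreads.
[spread glottis] is not within the Supralaryngeal subtree (it hangs from Laryngeal), so /l/'s [spread glottis] value survives.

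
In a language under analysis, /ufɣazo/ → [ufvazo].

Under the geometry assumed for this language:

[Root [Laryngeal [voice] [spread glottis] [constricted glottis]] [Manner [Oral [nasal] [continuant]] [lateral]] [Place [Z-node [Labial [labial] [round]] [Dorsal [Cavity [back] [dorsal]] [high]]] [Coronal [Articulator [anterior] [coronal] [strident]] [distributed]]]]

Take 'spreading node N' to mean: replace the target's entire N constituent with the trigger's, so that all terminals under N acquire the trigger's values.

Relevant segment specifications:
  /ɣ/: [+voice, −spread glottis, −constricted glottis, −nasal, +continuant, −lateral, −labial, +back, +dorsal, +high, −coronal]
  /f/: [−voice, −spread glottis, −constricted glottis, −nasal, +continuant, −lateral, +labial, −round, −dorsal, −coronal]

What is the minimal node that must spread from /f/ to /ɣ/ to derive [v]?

Z-node

/ɣ/ and [v] differ in [labial], [round], [dorsal], [high], [back]; every other specified feature is identical.
The smallest constituent containing every changed terminal is Z-node — each of its daughters lacks at least one of the affected features.
If Z-node spreads, every terminal under it takes /f/'s value, producing [v] as observed.
[voice], a feature on which the two segments disagree outside Z-node, is unchanged — nothing dominating it spread, and Z-node is the minimal sufficient constituent.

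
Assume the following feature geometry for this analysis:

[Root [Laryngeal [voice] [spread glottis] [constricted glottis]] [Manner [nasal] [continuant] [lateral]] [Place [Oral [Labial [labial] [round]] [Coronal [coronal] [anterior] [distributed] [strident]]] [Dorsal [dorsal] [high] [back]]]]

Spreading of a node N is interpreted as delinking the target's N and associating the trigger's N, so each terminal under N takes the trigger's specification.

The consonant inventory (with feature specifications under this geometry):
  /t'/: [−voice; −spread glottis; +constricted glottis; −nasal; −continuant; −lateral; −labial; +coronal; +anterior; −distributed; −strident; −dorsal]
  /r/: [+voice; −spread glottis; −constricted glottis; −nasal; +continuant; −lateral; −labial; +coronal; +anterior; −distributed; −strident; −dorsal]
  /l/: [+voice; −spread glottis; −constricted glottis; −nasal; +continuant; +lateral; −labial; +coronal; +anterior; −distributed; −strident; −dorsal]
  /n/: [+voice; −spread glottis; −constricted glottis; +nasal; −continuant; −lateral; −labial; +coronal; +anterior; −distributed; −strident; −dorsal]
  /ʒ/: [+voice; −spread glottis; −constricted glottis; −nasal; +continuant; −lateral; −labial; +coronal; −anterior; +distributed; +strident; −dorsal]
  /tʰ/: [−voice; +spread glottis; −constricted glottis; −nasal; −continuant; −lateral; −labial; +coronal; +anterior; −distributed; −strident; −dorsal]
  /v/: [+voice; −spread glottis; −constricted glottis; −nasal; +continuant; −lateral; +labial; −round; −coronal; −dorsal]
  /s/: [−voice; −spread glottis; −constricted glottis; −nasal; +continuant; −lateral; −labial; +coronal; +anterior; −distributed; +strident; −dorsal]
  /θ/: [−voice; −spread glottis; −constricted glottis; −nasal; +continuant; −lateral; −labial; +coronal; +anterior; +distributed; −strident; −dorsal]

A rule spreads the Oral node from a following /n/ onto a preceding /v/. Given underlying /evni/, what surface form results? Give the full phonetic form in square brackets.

[erni]

The Oral node dominates the terminals [labial], [round], [coronal], [anterior], [distributed], [strident].
Spreading Oral from /n/ onto /v/ replaces those values with /n/'s: [−labial], [+coronal], [+anterior], [−distributed], [−strident]. Features outside Oral ([voice], [spread glottis], [constricted glottis], …) stay as in /v/.
This feature bundle is that of [r], so /evni/ surfaces as [erni].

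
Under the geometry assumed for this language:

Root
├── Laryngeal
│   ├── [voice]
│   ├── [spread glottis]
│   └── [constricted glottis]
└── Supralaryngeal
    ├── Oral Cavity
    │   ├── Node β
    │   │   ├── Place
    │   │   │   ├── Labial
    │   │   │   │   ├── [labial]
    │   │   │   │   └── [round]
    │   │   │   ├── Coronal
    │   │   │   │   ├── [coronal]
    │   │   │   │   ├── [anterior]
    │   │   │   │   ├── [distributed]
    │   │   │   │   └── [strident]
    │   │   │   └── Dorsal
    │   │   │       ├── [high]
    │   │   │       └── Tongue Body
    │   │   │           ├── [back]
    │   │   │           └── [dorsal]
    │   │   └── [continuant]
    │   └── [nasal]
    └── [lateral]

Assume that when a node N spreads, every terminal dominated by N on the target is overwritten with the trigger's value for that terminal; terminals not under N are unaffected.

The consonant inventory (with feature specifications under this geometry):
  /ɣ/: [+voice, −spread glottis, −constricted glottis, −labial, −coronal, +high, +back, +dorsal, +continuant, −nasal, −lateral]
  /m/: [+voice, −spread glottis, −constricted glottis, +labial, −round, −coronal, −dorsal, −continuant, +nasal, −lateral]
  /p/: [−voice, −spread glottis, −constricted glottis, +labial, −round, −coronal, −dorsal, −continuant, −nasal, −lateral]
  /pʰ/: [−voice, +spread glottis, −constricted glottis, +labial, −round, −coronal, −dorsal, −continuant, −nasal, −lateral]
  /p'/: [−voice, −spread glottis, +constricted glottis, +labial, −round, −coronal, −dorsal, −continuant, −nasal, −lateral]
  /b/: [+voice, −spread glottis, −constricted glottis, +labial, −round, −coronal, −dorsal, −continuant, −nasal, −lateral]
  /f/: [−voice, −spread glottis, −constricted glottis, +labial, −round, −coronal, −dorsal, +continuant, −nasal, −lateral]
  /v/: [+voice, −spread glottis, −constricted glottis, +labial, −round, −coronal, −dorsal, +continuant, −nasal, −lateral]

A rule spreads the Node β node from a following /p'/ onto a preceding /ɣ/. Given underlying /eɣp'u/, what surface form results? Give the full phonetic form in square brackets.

Terminals under Node β in this geometry: [labial], [round], [coronal], [anterior], [distributed], [strident], [high], [back], [dorsal], [continuant].
The target acquires /p'/'s values for everything under Node β — [+labial], [−round], [−coronal], [−dorsal], [−continuant] — while keeping its own [voice], [spread glottis], [constricted glottis], ….
This feature bundle is that of [b], so /eɣp'u/ surfaces as [ebp'u].

[ebp'u]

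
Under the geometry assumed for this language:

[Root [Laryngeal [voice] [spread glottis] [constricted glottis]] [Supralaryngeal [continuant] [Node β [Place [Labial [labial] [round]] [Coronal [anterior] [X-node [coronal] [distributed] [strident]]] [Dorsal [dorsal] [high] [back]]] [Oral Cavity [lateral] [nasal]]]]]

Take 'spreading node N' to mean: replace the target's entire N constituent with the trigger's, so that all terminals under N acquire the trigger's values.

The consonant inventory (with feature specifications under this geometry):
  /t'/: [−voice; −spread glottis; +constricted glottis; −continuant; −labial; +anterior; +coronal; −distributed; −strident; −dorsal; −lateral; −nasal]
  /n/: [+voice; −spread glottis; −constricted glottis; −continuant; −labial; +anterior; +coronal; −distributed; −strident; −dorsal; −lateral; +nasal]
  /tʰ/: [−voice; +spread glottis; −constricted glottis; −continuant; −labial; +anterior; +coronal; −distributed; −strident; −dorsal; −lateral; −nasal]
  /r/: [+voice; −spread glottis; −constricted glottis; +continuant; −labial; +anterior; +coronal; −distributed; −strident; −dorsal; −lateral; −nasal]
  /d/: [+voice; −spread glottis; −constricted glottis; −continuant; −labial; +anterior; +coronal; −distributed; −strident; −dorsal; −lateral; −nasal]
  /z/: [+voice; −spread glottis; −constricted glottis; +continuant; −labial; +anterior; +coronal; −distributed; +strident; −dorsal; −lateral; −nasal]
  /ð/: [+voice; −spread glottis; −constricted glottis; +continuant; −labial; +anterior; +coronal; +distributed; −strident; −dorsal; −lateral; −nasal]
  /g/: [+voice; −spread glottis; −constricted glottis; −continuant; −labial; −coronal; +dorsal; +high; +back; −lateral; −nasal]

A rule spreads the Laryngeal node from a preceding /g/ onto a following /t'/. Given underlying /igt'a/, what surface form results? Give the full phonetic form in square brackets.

Laryngeal immediately or transitively dominates [voice], [spread glottis], [constricted glottis].
The target acquires /g/'s values for everything under Laryngeal — [+voice], [−spread glottis], [−constricted glottis] — while keeping its own [continuant], [labial], [anterior], ….
Among the inventory, only /d/ has exactly this specification, giving the surface form [igda].

[igda]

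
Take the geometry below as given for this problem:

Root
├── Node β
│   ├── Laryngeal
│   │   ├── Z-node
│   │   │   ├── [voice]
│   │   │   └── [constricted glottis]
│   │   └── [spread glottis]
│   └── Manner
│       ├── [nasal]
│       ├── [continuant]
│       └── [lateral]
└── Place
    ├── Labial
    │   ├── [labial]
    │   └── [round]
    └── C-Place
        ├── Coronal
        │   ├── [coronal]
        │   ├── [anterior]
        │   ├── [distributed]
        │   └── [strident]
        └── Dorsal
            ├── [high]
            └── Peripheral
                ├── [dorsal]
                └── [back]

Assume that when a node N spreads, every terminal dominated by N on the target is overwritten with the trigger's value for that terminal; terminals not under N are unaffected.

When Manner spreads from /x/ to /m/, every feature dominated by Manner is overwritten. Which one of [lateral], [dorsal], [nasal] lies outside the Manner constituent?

[dorsal]

The terminals dominated by Manner are [nasal], [continuant], [lateral].
Of the listed options, [lateral], [nasal] are among these and would be overwritten by spreading Manner.
[dorsal] attaches under Peripheral, not under Manner, so /m/ retains its own value for [dorsal].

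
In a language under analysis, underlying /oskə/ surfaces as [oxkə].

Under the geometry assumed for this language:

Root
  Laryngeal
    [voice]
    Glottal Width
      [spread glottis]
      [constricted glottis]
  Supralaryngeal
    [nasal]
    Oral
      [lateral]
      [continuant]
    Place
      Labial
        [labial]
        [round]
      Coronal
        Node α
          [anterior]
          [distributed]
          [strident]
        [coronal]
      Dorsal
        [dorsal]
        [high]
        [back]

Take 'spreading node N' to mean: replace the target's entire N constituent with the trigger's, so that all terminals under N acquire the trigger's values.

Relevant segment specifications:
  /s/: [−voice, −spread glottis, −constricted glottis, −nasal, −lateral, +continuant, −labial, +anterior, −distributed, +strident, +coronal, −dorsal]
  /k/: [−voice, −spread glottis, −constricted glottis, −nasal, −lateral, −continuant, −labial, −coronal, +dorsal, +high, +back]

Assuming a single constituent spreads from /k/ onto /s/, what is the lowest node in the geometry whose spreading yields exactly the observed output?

Place

Comparing /s/ with its surface form [x], the features that change are [coronal], [anterior], [distributed], [strident], [dorsal], [high], [back].
Tracing each changed feature up the tree, the paths first meet at Place; any lower node misses at least one of them.
Spreading Place from /k/ overwrites each of those terminals with /k/'s values, yielding exactly [x].
[continuant] — on which /k/ differs from /s/ — is unchanged, so neither Supralaryngeal nor anything higher can have spread; the constituent is no larger than Place.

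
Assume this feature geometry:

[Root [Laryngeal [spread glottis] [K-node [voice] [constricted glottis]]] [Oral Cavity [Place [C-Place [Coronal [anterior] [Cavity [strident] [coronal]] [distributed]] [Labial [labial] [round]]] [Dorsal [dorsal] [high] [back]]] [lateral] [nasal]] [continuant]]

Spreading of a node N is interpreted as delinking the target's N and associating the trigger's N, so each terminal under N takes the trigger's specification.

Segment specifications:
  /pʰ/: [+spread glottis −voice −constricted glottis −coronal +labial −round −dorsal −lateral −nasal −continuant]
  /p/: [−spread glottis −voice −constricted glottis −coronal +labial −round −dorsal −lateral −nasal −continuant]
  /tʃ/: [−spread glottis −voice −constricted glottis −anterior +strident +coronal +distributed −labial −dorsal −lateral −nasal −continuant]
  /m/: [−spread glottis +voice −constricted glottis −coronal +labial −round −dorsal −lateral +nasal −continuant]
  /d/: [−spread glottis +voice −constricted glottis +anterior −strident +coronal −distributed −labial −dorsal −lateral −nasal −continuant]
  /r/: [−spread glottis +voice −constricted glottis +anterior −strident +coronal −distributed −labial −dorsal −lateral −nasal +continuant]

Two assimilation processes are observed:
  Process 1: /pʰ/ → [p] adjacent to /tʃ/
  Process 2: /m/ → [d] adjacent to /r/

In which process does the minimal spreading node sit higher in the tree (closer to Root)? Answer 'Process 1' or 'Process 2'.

Process 2

Process 1: the feature that changes is [spread glottis]; the minimal node is [spread glottis] (depth 2).
Process 2: the features that change are [nasal], [labial], [round], [coronal], [anterior], [distributed], [strident]; the minimal node is Oral Cavity (depth 1).
Oral Cavity (depth 1) sits above [spread glottis] (depth 2), making Process 2 the one with the higher spreading node.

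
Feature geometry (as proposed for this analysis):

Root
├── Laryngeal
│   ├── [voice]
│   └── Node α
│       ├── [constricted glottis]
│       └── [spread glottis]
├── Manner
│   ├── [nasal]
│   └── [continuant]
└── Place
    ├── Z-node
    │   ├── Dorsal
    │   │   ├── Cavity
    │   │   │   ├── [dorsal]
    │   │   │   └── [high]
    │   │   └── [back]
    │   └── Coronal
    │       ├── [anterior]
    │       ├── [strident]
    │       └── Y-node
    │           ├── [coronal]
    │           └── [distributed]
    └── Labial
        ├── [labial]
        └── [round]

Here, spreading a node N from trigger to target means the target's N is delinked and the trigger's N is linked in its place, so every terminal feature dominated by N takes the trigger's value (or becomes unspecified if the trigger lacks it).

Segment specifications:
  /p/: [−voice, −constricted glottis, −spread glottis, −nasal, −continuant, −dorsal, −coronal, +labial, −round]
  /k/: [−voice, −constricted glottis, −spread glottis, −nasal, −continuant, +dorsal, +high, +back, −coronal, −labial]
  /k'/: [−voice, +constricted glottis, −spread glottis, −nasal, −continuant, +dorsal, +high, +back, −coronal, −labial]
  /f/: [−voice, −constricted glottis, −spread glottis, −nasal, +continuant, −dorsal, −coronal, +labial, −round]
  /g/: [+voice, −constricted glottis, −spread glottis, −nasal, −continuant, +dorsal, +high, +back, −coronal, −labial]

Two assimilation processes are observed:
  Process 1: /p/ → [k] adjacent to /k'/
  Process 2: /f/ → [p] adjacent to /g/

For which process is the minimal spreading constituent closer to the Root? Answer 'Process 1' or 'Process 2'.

Process 1

Process 1 alters [labial], [round], [dorsal], [high], [back]; the lowest common ancestor is Place (depth 1 from Root).
Process 2 alters [continuant]; the lowest dominating node is [continuant] (depth 2 from Root).
Place (depth 1) sits above [continuant] (depth 2), making Process 1 the one with the higher spreading node.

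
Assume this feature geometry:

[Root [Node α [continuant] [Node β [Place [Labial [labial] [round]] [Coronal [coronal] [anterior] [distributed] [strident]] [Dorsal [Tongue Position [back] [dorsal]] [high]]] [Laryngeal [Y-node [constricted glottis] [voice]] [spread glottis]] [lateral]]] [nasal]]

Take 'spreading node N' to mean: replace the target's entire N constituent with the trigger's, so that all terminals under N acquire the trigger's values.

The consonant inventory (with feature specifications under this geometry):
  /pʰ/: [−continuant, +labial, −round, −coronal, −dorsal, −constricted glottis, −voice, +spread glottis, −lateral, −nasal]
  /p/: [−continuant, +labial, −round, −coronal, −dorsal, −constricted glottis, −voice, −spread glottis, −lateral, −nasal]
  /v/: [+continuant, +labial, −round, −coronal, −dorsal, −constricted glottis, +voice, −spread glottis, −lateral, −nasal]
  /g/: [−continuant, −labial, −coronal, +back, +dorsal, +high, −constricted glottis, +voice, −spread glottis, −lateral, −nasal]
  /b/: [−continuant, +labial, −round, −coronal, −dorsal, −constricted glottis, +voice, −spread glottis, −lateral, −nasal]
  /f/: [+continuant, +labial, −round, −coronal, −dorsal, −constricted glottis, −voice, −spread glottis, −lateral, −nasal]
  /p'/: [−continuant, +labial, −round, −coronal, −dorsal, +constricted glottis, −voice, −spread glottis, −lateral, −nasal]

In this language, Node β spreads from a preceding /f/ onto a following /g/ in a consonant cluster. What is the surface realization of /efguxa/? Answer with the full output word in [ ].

[efpuxa]

Node β immediately or transitively dominates [labial], [round], [coronal], [anterior], [distributed], [strident], [back], [dorsal], [high], [constricted glottis], [voice], [spread glottis], [lateral].
Spreading Node β from /f/ onto /g/ replaces those values with /f/'s: [+labial], [−round], [−coronal], [−dorsal], [−constricted glottis], [−voice], [−spread glottis], [−lateral]. Features outside Node β ([continuant], [nasal]) stay as in /g/.
Among the inventory, only /p/ has exactly this specification, giving the surface form [efpuxa].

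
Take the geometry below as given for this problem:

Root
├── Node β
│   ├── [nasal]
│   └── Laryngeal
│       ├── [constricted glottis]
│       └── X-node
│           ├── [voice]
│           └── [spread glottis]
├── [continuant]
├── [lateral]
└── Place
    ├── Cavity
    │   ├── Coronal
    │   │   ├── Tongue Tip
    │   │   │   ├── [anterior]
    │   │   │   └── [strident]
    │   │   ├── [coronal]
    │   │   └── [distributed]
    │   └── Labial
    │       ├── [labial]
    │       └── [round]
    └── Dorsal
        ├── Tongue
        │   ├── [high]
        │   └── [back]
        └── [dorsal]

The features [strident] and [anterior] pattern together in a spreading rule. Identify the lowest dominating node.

[strident]: Root > Place > Cavity > Coronal > Tongue Tip > [strident].
[anterior] lies under Tongue Tip (below Place).
Tongue Tip is the lowest common ancestor — every listed feature sits under it, and no single subconstituent of Tongue Tip covers them all.

Tongue Tip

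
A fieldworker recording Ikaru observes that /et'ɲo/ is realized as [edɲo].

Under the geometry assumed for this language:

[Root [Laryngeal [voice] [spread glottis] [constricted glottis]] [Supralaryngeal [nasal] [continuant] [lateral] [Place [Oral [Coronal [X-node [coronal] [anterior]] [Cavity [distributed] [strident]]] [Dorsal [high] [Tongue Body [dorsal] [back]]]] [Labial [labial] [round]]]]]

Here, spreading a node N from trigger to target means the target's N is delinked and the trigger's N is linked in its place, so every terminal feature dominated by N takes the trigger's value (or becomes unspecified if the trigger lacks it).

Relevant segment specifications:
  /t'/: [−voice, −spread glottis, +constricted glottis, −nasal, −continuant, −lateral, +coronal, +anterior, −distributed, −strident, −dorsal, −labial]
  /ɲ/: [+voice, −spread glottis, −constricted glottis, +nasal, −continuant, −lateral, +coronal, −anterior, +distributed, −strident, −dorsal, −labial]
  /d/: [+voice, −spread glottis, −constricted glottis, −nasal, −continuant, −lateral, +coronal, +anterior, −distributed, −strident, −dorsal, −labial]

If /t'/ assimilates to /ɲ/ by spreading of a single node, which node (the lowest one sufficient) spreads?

Feature comparison: [voice], [constricted glottis] differ between /t'/ and [d]; the remaining terminals match.
The smallest constituent containing every changed terminal is Laryngeal — each of its daughters lacks at least one of the affected features.
Delinking /t'/'s Laryngeal and associating /ɲ/'s Laryngeal gives precisely the feature bundle of [d].
Since [nasal], [distributed] are preserved even though /ɲ/ disagrees there, no node above Laryngeal spread.

Laryngeal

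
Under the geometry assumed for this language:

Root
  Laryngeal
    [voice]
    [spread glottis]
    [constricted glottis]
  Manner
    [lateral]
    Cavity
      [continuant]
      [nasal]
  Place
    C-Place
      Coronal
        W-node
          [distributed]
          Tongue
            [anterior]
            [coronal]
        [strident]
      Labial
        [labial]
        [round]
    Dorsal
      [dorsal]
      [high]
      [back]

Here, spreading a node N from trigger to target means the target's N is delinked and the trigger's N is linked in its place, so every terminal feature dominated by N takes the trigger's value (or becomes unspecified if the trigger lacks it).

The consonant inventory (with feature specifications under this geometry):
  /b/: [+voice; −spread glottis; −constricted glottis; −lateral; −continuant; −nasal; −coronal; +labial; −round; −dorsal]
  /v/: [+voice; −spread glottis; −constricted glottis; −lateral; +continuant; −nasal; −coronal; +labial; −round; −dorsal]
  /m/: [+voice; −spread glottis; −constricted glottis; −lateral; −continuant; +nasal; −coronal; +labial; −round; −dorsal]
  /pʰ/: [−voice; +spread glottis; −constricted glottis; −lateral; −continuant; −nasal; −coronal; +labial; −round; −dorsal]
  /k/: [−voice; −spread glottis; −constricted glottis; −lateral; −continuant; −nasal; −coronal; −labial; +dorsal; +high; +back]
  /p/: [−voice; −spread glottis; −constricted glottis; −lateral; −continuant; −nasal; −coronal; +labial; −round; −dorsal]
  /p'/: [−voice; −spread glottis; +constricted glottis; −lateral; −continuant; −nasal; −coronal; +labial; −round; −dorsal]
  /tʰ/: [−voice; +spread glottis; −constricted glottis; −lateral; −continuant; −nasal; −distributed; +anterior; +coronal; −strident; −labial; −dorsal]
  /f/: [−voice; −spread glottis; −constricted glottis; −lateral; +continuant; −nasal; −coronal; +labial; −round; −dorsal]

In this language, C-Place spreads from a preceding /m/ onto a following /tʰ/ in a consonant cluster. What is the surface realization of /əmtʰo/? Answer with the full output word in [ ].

Terminals under C-Place in this geometry: [distributed], [anterior], [coronal], [strident], [labial], [round].
Spreading C-Place from /m/ onto /tʰ/ replaces those values with /m/'s: [−coronal], [+labial], [−round]. Features outside C-Place ([voice], [spread glottis], [constricted glottis], …) stay as in /tʰ/.
This feature bundle is that of [pʰ], so /əmtʰo/ surfaces as [əmpʰo].

[əmpʰo]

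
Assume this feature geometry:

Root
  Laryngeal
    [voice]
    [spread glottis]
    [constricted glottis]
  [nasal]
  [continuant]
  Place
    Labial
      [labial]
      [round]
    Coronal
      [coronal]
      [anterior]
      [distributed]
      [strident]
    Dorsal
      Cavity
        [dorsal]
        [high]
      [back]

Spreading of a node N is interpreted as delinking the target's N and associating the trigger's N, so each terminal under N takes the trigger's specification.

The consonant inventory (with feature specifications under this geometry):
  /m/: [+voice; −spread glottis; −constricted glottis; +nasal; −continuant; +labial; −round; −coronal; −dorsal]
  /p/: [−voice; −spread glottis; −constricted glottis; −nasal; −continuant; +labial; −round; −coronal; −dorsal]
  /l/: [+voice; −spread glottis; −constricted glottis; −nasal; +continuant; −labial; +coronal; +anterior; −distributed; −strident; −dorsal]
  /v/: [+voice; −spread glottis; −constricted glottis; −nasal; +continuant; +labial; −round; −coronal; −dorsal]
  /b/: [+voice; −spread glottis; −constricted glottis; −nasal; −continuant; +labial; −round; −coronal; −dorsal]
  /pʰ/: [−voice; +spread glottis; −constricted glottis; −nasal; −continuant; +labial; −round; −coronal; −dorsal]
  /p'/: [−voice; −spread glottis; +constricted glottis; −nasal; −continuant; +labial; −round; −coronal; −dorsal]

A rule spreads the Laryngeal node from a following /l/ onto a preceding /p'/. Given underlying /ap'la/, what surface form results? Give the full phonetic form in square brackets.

The Laryngeal node dominates the terminals [voice], [spread glottis], [constricted glottis].
Spreading Laryngeal from /l/ onto /p'/ replaces those values with /l/'s: [+voice], [−spread glottis], [−constricted glottis]. Features outside Laryngeal ([nasal], [continuant], [labial], …) stay as in /p'/.
This feature bundle is that of [b], so /ap'la/ surfaces as [abla].

[abla]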